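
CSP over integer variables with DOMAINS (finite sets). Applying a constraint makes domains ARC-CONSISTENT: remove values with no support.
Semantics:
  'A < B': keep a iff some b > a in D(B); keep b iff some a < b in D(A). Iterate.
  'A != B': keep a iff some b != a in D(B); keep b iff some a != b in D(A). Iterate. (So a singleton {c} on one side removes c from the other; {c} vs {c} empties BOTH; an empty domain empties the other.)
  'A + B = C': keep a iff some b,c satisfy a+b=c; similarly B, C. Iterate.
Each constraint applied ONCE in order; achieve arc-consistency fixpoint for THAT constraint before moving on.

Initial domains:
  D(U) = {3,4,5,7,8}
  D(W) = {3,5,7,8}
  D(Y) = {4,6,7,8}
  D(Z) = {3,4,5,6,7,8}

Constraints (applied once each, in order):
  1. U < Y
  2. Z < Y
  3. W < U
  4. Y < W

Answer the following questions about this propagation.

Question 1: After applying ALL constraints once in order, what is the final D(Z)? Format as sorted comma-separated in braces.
Answer: {3,4,5,6,7}

Derivation:
Constraint 1 (U < Y) on D(U)={3,4,5,7,8} D(Y)={4,6,7,8}: U {3,4,5,7,8}->{3,4,5,7}
Constraint 2 (Z < Y) on D(Z)={3,4,5,6,7,8} D(Y)={4,6,7,8}: Z {3,4,5,6,7,8}->{3,4,5,6,7}
Constraint 3 (W < U) on D(W)={3,5,7,8} D(U)={3,4,5,7}: W {3,5,7,8}->{3,5}; U {3,4,5,7}->{4,5,7}
Constraint 4 (Y < W) on D(Y)={4,6,7,8} D(W)={3,5}: Y {4,6,7,8}->{4}; W {3,5}->{5}
So after all 4 constraints: D(Z) = {3,4,5,6,7}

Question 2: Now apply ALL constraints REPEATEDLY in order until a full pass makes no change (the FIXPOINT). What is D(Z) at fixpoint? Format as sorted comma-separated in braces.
Answer: {}

Derivation:
pass 0 (initial): D(Z)={3,4,5,6,7,8}
pass 1: U {3,4,5,7,8}->{4,5,7}; W {3,5,7,8}->{5}; Y {4,6,7,8}->{4}; Z {3,4,5,6,7,8}->{3,4,5,6,7}
pass 2: U {4,5,7}->{}; W {5}->{}; Y {4}->{}; Z {3,4,5,6,7}->{}
pass 3: no change
Fixpoint after 3 passes: D(Z) = {}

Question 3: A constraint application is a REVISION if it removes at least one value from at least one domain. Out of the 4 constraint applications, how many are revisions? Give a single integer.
Answer: 4

Derivation:
Constraint 1 (U < Y) on D(U)={3,4,5,7,8} D(Y)={4,6,7,8}: U {3,4,5,7,8}->{3,4,5,7} => REVISION
Constraint 2 (Z < Y) on D(Z)={3,4,5,6,7,8} D(Y)={4,6,7,8}: Z {3,4,5,6,7,8}->{3,4,5,6,7} => REVISION
Constraint 3 (W < U) on D(W)={3,5,7,8} D(U)={3,4,5,7}: W {3,5,7,8}->{3,5}; U {3,4,5,7}->{4,5,7} => REVISION
Constraint 4 (Y < W) on D(Y)={4,6,7,8} D(W)={3,5}: Y {4,6,7,8}->{4}; W {3,5}->{5} => REVISION
Total revisions = 4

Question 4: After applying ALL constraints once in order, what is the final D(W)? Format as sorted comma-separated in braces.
Answer: {5}

Derivation:
Constraint 1 (U < Y) on D(U)={3,4,5,7,8} D(Y)={4,6,7,8}: U {3,4,5,7,8}->{3,4,5,7}
Constraint 2 (Z < Y) on D(Z)={3,4,5,6,7,8} D(Y)={4,6,7,8}: Z {3,4,5,6,7,8}->{3,4,5,6,7}
Constraint 3 (W < U) on D(W)={3,5,7,8} D(U)={3,4,5,7}: W {3,5,7,8}->{3,5}; U {3,4,5,7}->{4,5,7}
Constraint 4 (Y < W) on D(Y)={4,6,7,8} D(W)={3,5}: Y {4,6,7,8}->{4}; W {3,5}->{5}
So after all 4 constraints: D(W) = {5}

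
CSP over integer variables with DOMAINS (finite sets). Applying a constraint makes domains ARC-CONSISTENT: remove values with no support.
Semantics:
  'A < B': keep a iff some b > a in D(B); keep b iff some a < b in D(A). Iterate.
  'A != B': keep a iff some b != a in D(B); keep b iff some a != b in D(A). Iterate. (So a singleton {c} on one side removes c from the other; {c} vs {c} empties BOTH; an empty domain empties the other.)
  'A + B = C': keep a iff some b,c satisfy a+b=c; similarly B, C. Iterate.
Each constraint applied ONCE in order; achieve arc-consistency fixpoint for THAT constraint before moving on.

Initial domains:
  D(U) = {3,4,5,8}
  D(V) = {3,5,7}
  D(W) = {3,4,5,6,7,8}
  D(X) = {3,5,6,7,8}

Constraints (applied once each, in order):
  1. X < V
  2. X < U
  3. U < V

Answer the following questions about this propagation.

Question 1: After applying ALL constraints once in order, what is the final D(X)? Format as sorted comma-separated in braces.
Constraint 1 (X < V) on D(X)={3,5,6,7,8} D(V)={3,5,7}: X {3,5,6,7,8}->{3,5,6}; V {3,5,7}->{5,7}
Constraint 2 (X < U) on D(X)={3,5,6} D(U)={3,4,5,8}: U {3,4,5,8}->{4,5,8}
Constraint 3 (U < V) on D(U)={4,5,8} D(V)={5,7}: U {4,5,8}->{4,5}
So after all 3 constraints: D(X) = {3,5,6}

Answer: {3,5,6}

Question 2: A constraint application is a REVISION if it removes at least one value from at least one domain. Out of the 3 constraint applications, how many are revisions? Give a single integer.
Answer: 3

Derivation:
Constraint 1 (X < V) on D(X)={3,5,6,7,8} D(V)={3,5,7}: X {3,5,6,7,8}->{3,5,6}; V {3,5,7}->{5,7} => REVISION
Constraint 2 (X < U) on D(X)={3,5,6} D(U)={3,4,5,8}: U {3,4,5,8}->{4,5,8} => REVISION
Constraint 3 (U < V) on D(U)={4,5,8} D(V)={5,7}: U {4,5,8}->{4,5} => REVISION
Total revisions = 3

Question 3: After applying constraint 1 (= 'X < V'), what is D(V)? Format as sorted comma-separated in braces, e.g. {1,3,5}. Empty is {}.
Answer: {5,7}

Derivation:
Constraint 1 (X < V) on D(X)={3,5,6,7,8} D(V)={3,5,7}: X {3,5,6,7,8}->{3,5,6}; V {3,5,7}->{5,7}
So after constraint 1: D(V) = {5,7}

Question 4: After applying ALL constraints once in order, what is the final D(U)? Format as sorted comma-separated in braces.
Answer: {4,5}

Derivation:
Constraint 1 (X < V) on D(X)={3,5,6,7,8} D(V)={3,5,7}: X {3,5,6,7,8}->{3,5,6}; V {3,5,7}->{5,7}
Constraint 2 (X < U) on D(X)={3,5,6} D(U)={3,4,5,8}: U {3,4,5,8}->{4,5,8}
Constraint 3 (U < V) on D(U)={4,5,8} D(V)={5,7}: U {4,5,8}->{4,5}
So after all 3 constraints: D(U) = {4,5}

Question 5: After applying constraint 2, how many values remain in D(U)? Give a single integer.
Answer: 3

Derivation:
Constraint 1 (X < V) on D(X)={3,5,6,7,8} D(V)={3,5,7}: X {3,5,6,7,8}->{3,5,6}; V {3,5,7}->{5,7}
Constraint 2 (X < U) on D(X)={3,5,6} D(U)={3,4,5,8}: U {3,4,5,8}->{4,5,8}
So after constraint 2: D(U)={4,5,8}, size = 3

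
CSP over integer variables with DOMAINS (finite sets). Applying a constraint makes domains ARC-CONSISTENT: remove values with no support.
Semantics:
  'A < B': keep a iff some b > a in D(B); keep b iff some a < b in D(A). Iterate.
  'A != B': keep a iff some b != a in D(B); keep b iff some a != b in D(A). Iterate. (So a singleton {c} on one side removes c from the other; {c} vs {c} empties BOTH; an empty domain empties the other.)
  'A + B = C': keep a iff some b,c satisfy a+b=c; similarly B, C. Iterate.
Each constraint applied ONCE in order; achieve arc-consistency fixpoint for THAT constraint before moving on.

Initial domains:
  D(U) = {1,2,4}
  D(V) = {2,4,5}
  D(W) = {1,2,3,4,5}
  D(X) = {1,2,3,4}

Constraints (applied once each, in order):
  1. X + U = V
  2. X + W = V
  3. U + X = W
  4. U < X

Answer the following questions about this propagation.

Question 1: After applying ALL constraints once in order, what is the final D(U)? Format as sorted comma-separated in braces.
Answer: {1,2}

Derivation:
Constraint 1 (X + U = V) on D(X)={1,2,3,4} D(U)={1,2,4} D(V)={2,4,5}: no change
Constraint 2 (X + W = V) on D(X)={1,2,3,4} D(W)={1,2,3,4,5} D(V)={2,4,5}: W {1,2,3,4,5}->{1,2,3,4}
Constraint 3 (U + X = W) on D(U)={1,2,4} D(X)={1,2,3,4} D(W)={1,2,3,4}: U {1,2,4}->{1,2}; X {1,2,3,4}->{1,2,3}; W {1,2,3,4}->{2,3,4}
Constraint 4 (U < X) on D(U)={1,2} D(X)={1,2,3}: X {1,2,3}->{2,3}
So after all 4 constraints: D(U) = {1,2}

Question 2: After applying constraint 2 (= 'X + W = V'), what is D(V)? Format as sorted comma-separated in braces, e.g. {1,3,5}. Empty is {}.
Answer: {2,4,5}

Derivation:
Constraint 1 (X + U = V) on D(X)={1,2,3,4} D(U)={1,2,4} D(V)={2,4,5}: no change
Constraint 2 (X + W = V) on D(X)={1,2,3,4} D(W)={1,2,3,4,5} D(V)={2,4,5}: W {1,2,3,4,5}->{1,2,3,4}
So after constraint 2: D(V) = {2,4,5}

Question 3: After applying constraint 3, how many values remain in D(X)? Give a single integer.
Constraint 1 (X + U = V) on D(X)={1,2,3,4} D(U)={1,2,4} D(V)={2,4,5}: no change
Constraint 2 (X + W = V) on D(X)={1,2,3,4} D(W)={1,2,3,4,5} D(V)={2,4,5}: W {1,2,3,4,5}->{1,2,3,4}
Constraint 3 (U + X = W) on D(U)={1,2,4} D(X)={1,2,3,4} D(W)={1,2,3,4}: U {1,2,4}->{1,2}; X {1,2,3,4}->{1,2,3}; W {1,2,3,4}->{2,3,4}
So after constraint 3: D(X)={1,2,3}, size = 3

Answer: 3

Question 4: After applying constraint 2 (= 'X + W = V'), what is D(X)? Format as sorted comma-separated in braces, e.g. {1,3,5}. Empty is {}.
Constraint 1 (X + U = V) on D(X)={1,2,3,4} D(U)={1,2,4} D(V)={2,4,5}: no change
Constraint 2 (X + W = V) on D(X)={1,2,3,4} D(W)={1,2,3,4,5} D(V)={2,4,5}: W {1,2,3,4,5}->{1,2,3,4}
So after constraint 2: D(X) = {1,2,3,4}

Answer: {1,2,3,4}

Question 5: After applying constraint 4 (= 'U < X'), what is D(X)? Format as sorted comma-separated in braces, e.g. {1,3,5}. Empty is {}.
Answer: {2,3}

Derivation:
Constraint 1 (X + U = V) on D(X)={1,2,3,4} D(U)={1,2,4} D(V)={2,4,5}: no change
Constraint 2 (X + W = V) on D(X)={1,2,3,4} D(W)={1,2,3,4,5} D(V)={2,4,5}: W {1,2,3,4,5}->{1,2,3,4}
Constraint 3 (U + X = W) on D(U)={1,2,4} D(X)={1,2,3,4} D(W)={1,2,3,4}: U {1,2,4}->{1,2}; X {1,2,3,4}->{1,2,3}; W {1,2,3,4}->{2,3,4}
Constraint 4 (U < X) on D(U)={1,2} D(X)={1,2,3}: X {1,2,3}->{2,3}
So after constraint 4: D(X) = {2,3}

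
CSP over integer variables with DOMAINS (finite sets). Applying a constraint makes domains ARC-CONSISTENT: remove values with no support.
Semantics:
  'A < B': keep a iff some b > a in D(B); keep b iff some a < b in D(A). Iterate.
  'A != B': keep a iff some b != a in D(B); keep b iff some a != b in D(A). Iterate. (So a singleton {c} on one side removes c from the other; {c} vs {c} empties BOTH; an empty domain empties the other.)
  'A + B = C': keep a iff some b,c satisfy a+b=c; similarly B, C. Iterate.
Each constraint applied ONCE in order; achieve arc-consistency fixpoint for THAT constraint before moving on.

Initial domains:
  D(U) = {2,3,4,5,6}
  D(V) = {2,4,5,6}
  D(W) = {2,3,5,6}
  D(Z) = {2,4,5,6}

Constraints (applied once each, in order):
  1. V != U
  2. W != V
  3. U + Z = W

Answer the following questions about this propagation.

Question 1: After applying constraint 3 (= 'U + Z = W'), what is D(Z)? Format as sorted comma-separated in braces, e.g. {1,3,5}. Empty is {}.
Constraint 1 (V != U) on D(V)={2,4,5,6} D(U)={2,3,4,5,6}: no change
Constraint 2 (W != V) on D(W)={2,3,5,6} D(V)={2,4,5,6}: no change
Constraint 3 (U + Z = W) on D(U)={2,3,4,5,6} D(Z)={2,4,5,6} D(W)={2,3,5,6}: U {2,3,4,5,6}->{2,3,4}; Z {2,4,5,6}->{2,4}; W {2,3,5,6}->{5,6}
So after constraint 3: D(Z) = {2,4}

Answer: {2,4}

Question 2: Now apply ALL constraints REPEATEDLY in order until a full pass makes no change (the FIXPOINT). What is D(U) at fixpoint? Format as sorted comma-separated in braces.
Answer: {2,3,4}

Derivation:
pass 0 (initial): D(U)={2,3,4,5,6}
pass 1: U {2,3,4,5,6}->{2,3,4}; W {2,3,5,6}->{5,6}; Z {2,4,5,6}->{2,4}
pass 2: no change
Fixpoint after 2 passes: D(U) = {2,3,4}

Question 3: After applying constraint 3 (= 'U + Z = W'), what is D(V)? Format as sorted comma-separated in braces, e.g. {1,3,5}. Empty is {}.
Answer: {2,4,5,6}

Derivation:
Constraint 1 (V != U) on D(V)={2,4,5,6} D(U)={2,3,4,5,6}: no change
Constraint 2 (W != V) on D(W)={2,3,5,6} D(V)={2,4,5,6}: no change
Constraint 3 (U + Z = W) on D(U)={2,3,4,5,6} D(Z)={2,4,5,6} D(W)={2,3,5,6}: U {2,3,4,5,6}->{2,3,4}; Z {2,4,5,6}->{2,4}; W {2,3,5,6}->{5,6}
So after constraint 3: D(V) = {2,4,5,6}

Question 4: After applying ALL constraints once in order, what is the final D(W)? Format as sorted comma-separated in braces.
Constraint 1 (V != U) on D(V)={2,4,5,6} D(U)={2,3,4,5,6}: no change
Constraint 2 (W != V) on D(W)={2,3,5,6} D(V)={2,4,5,6}: no change
Constraint 3 (U + Z = W) on D(U)={2,3,4,5,6} D(Z)={2,4,5,6} D(W)={2,3,5,6}: U {2,3,4,5,6}->{2,3,4}; Z {2,4,5,6}->{2,4}; W {2,3,5,6}->{5,6}
So after all 3 constraints: D(W) = {5,6}

Answer: {5,6}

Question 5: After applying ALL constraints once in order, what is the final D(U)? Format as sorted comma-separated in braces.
Constraint 1 (V != U) on D(V)={2,4,5,6} D(U)={2,3,4,5,6}: no change
Constraint 2 (W != V) on D(W)={2,3,5,6} D(V)={2,4,5,6}: no change
Constraint 3 (U + Z = W) on D(U)={2,3,4,5,6} D(Z)={2,4,5,6} D(W)={2,3,5,6}: U {2,3,4,5,6}->{2,3,4}; Z {2,4,5,6}->{2,4}; W {2,3,5,6}->{5,6}
So after all 3 constraints: D(U) = {2,3,4}

Answer: {2,3,4}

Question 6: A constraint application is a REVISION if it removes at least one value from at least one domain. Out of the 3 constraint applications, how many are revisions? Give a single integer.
Constraint 1 (V != U) on D(V)={2,4,5,6} D(U)={2,3,4,5,6}: no change => not a revision
Constraint 2 (W != V) on D(W)={2,3,5,6} D(V)={2,4,5,6}: no change => not a revision
Constraint 3 (U + Z = W) on D(U)={2,3,4,5,6} D(Z)={2,4,5,6} D(W)={2,3,5,6}: U {2,3,4,5,6}->{2,3,4}; Z {2,4,5,6}->{2,4}; W {2,3,5,6}->{5,6} => REVISION
Total revisions = 1

Answer: 1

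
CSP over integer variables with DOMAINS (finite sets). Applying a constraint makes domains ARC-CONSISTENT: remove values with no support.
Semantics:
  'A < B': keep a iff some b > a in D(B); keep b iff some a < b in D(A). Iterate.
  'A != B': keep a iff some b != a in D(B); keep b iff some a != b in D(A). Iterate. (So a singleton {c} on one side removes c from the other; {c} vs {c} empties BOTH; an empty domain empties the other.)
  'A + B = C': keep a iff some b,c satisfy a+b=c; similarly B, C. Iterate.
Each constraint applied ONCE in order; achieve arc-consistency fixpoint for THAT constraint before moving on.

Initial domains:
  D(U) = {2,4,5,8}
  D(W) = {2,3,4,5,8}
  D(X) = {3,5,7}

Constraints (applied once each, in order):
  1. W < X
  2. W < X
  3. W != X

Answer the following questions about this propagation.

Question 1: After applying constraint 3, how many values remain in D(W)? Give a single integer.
Constraint 1 (W < X) on D(W)={2,3,4,5,8} D(X)={3,5,7}: W {2,3,4,5,8}->{2,3,4,5}
Constraint 2 (W < X) on D(W)={2,3,4,5} D(X)={3,5,7}: no change
Constraint 3 (W != X) on D(W)={2,3,4,5} D(X)={3,5,7}: no change
So after constraint 3: D(W)={2,3,4,5}, size = 4

Answer: 4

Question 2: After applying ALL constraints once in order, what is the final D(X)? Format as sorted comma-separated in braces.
Constraint 1 (W < X) on D(W)={2,3,4,5,8} D(X)={3,5,7}: W {2,3,4,5,8}->{2,3,4,5}
Constraint 2 (W < X) on D(W)={2,3,4,5} D(X)={3,5,7}: no change
Constraint 3 (W != X) on D(W)={2,3,4,5} D(X)={3,5,7}: no change
So after all 3 constraints: D(X) = {3,5,7}

Answer: {3,5,7}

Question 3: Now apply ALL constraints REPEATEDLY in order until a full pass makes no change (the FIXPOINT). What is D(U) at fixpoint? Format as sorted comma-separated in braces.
Answer: {2,4,5,8}

Derivation:
pass 0 (initial): D(U)={2,4,5,8}
pass 1: W {2,3,4,5,8}->{2,3,4,5}
pass 2: no change
Fixpoint after 2 passes: D(U) = {2,4,5,8}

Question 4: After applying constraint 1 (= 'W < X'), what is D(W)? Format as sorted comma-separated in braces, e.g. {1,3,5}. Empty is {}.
Constraint 1 (W < X) on D(W)={2,3,4,5,8} D(X)={3,5,7}: W {2,3,4,5,8}->{2,3,4,5}
So after constraint 1: D(W) = {2,3,4,5}

Answer: {2,3,4,5}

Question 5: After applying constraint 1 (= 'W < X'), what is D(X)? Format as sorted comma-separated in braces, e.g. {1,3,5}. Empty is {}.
Constraint 1 (W < X) on D(W)={2,3,4,5,8} D(X)={3,5,7}: W {2,3,4,5,8}->{2,3,4,5}
So after constraint 1: D(X) = {3,5,7}

Answer: {3,5,7}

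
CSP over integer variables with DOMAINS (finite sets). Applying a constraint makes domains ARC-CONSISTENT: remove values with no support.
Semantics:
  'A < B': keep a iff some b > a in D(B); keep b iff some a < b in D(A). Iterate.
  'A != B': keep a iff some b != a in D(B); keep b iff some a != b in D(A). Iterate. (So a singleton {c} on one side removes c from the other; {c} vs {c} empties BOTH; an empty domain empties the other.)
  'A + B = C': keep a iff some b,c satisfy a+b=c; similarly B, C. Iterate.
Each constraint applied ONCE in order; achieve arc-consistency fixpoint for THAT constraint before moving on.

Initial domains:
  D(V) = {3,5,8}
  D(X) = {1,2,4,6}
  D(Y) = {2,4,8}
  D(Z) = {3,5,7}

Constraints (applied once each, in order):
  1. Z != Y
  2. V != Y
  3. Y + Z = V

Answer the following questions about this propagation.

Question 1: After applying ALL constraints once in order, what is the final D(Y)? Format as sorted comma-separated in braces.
Answer: {2}

Derivation:
Constraint 1 (Z != Y) on D(Z)={3,5,7} D(Y)={2,4,8}: no change
Constraint 2 (V != Y) on D(V)={3,5,8} D(Y)={2,4,8}: no change
Constraint 3 (Y + Z = V) on D(Y)={2,4,8} D(Z)={3,5,7} D(V)={3,5,8}: Y {2,4,8}->{2}; Z {3,5,7}->{3}; V {3,5,8}->{5}
So after all 3 constraints: D(Y) = {2}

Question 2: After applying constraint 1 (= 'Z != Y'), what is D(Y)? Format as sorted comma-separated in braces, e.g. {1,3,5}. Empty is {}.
Constraint 1 (Z != Y) on D(Z)={3,5,7} D(Y)={2,4,8}: no change
So after constraint 1: D(Y) = {2,4,8}

Answer: {2,4,8}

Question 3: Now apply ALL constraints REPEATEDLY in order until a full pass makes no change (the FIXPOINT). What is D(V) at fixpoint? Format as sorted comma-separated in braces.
Answer: {5}

Derivation:
pass 0 (initial): D(V)={3,5,8}
pass 1: V {3,5,8}->{5}; Y {2,4,8}->{2}; Z {3,5,7}->{3}
pass 2: no change
Fixpoint after 2 passes: D(V) = {5}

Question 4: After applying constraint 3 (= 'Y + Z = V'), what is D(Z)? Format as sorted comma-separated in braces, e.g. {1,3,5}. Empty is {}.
Constraint 1 (Z != Y) on D(Z)={3,5,7} D(Y)={2,4,8}: no change
Constraint 2 (V != Y) on D(V)={3,5,8} D(Y)={2,4,8}: no change
Constraint 3 (Y + Z = V) on D(Y)={2,4,8} D(Z)={3,5,7} D(V)={3,5,8}: Y {2,4,8}->{2}; Z {3,5,7}->{3}; V {3,5,8}->{5}
So after constraint 3: D(Z) = {3}

Answer: {3}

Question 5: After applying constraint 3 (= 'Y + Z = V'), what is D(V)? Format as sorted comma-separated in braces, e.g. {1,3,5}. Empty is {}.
Constraint 1 (Z != Y) on D(Z)={3,5,7} D(Y)={2,4,8}: no change
Constraint 2 (V != Y) on D(V)={3,5,8} D(Y)={2,4,8}: no change
Constraint 3 (Y + Z = V) on D(Y)={2,4,8} D(Z)={3,5,7} D(V)={3,5,8}: Y {2,4,8}->{2}; Z {3,5,7}->{3}; V {3,5,8}->{5}
So after constraint 3: D(V) = {5}

Answer: {5}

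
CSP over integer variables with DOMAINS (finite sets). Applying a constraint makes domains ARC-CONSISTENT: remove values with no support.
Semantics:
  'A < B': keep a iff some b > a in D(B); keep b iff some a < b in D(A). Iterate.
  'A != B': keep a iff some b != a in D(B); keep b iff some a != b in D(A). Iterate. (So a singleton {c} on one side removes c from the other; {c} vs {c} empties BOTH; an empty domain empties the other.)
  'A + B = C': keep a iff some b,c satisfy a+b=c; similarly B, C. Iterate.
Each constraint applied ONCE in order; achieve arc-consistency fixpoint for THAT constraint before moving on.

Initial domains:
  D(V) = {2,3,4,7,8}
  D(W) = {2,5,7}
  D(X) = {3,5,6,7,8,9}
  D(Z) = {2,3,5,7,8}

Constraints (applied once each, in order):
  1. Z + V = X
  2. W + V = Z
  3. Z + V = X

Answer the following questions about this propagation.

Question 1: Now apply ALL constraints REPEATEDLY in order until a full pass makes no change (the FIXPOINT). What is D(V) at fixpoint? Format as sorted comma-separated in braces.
pass 0 (initial): D(V)={2,3,4,7,8}
pass 1: V {2,3,4,7,8}->{2,3}; W {2,5,7}->{2,5}; X {3,5,6,7,8,9}->{7,8,9}; Z {2,3,5,7,8}->{5,7}
pass 2: no change
Fixpoint after 2 passes: D(V) = {2,3}

Answer: {2,3}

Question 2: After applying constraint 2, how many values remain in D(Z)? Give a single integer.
Constraint 1 (Z + V = X) on D(Z)={2,3,5,7,8} D(V)={2,3,4,7,8} D(X)={3,5,6,7,8,9}: Z {2,3,5,7,8}->{2,3,5,7}; V {2,3,4,7,8}->{2,3,4,7}; X {3,5,6,7,8,9}->{5,6,7,8,9}
Constraint 2 (W + V = Z) on D(W)={2,5,7} D(V)={2,3,4,7} D(Z)={2,3,5,7}: W {2,5,7}->{2,5}; V {2,3,4,7}->{2,3}; Z {2,3,5,7}->{5,7}
So after constraint 2: D(Z)={5,7}, size = 2

Answer: 2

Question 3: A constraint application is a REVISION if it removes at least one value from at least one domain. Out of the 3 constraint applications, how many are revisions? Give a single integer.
Constraint 1 (Z + V = X) on D(Z)={2,3,5,7,8} D(V)={2,3,4,7,8} D(X)={3,5,6,7,8,9}: Z {2,3,5,7,8}->{2,3,5,7}; V {2,3,4,7,8}->{2,3,4,7}; X {3,5,6,7,8,9}->{5,6,7,8,9} => REVISION
Constraint 2 (W + V = Z) on D(W)={2,5,7} D(V)={2,3,4,7} D(Z)={2,3,5,7}: W {2,5,7}->{2,5}; V {2,3,4,7}->{2,3}; Z {2,3,5,7}->{5,7} => REVISION
Constraint 3 (Z + V = X) on D(Z)={5,7} D(V)={2,3} D(X)={5,6,7,8,9}: X {5,6,7,8,9}->{7,8,9} => REVISION
Total revisions = 3

Answer: 3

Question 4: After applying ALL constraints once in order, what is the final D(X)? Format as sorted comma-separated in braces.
Constraint 1 (Z + V = X) on D(Z)={2,3,5,7,8} D(V)={2,3,4,7,8} D(X)={3,5,6,7,8,9}: Z {2,3,5,7,8}->{2,3,5,7}; V {2,3,4,7,8}->{2,3,4,7}; X {3,5,6,7,8,9}->{5,6,7,8,9}
Constraint 2 (W + V = Z) on D(W)={2,5,7} D(V)={2,3,4,7} D(Z)={2,3,5,7}: W {2,5,7}->{2,5}; V {2,3,4,7}->{2,3}; Z {2,3,5,7}->{5,7}
Constraint 3 (Z + V = X) on D(Z)={5,7} D(V)={2,3} D(X)={5,6,7,8,9}: X {5,6,7,8,9}->{7,8,9}
So after all 3 constraints: D(X) = {7,8,9}

Answer: {7,8,9}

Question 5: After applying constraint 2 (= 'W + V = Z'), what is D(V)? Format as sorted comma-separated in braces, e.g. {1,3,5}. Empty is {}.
Constraint 1 (Z + V = X) on D(Z)={2,3,5,7,8} D(V)={2,3,4,7,8} D(X)={3,5,6,7,8,9}: Z {2,3,5,7,8}->{2,3,5,7}; V {2,3,4,7,8}->{2,3,4,7}; X {3,5,6,7,8,9}->{5,6,7,8,9}
Constraint 2 (W + V = Z) on D(W)={2,5,7} D(V)={2,3,4,7} D(Z)={2,3,5,7}: W {2,5,7}->{2,5}; V {2,3,4,7}->{2,3}; Z {2,3,5,7}->{5,7}
So after constraint 2: D(V) = {2,3}

Answer: {2,3}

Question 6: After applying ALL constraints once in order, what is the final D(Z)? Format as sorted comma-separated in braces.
Constraint 1 (Z + V = X) on D(Z)={2,3,5,7,8} D(V)={2,3,4,7,8} D(X)={3,5,6,7,8,9}: Z {2,3,5,7,8}->{2,3,5,7}; V {2,3,4,7,8}->{2,3,4,7}; X {3,5,6,7,8,9}->{5,6,7,8,9}
Constraint 2 (W + V = Z) on D(W)={2,5,7} D(V)={2,3,4,7} D(Z)={2,3,5,7}: W {2,5,7}->{2,5}; V {2,3,4,7}->{2,3}; Z {2,3,5,7}->{5,7}
Constraint 3 (Z + V = X) on D(Z)={5,7} D(V)={2,3} D(X)={5,6,7,8,9}: X {5,6,7,8,9}->{7,8,9}
So after all 3 constraints: D(Z) = {5,7}

Answer: {5,7}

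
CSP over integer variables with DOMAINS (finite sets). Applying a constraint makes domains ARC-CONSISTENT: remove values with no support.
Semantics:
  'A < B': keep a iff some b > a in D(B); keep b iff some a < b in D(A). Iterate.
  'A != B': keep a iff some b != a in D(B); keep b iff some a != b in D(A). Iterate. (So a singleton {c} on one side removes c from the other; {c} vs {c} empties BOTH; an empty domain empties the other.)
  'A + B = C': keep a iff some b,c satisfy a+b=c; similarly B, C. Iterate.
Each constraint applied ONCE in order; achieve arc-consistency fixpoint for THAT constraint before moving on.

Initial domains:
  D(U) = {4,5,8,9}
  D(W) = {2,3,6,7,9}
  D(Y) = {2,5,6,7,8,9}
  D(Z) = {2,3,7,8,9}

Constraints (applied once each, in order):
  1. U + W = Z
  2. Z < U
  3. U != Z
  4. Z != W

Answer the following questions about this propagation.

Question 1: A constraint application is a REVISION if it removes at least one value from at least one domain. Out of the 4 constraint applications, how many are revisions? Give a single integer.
Constraint 1 (U + W = Z) on D(U)={4,5,8,9} D(W)={2,3,6,7,9} D(Z)={2,3,7,8,9}: U {4,5,8,9}->{4,5}; W {2,3,6,7,9}->{2,3}; Z {2,3,7,8,9}->{7,8} => REVISION
Constraint 2 (Z < U) on D(Z)={7,8} D(U)={4,5}: Z {7,8}->{}; U {4,5}->{} => REVISION
Constraint 3 (U != Z) on D(U)={} D(Z)={}: no change => not a revision
Constraint 4 (Z != W) on D(Z)={} D(W)={2,3}: W {2,3}->{} => REVISION
Total revisions = 3

Answer: 3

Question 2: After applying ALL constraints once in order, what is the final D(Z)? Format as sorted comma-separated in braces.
Answer: {}

Derivation:
Constraint 1 (U + W = Z) on D(U)={4,5,8,9} D(W)={2,3,6,7,9} D(Z)={2,3,7,8,9}: U {4,5,8,9}->{4,5}; W {2,3,6,7,9}->{2,3}; Z {2,3,7,8,9}->{7,8}
Constraint 2 (Z < U) on D(Z)={7,8} D(U)={4,5}: Z {7,8}->{}; U {4,5}->{}
Constraint 3 (U != Z) on D(U)={} D(Z)={}: no change
Constraint 4 (Z != W) on D(Z)={} D(W)={2,3}: W {2,3}->{}
So after all 4 constraints: D(Z) = {}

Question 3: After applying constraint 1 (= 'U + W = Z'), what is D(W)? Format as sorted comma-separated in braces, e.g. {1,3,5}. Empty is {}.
Answer: {2,3}

Derivation:
Constraint 1 (U + W = Z) on D(U)={4,5,8,9} D(W)={2,3,6,7,9} D(Z)={2,3,7,8,9}: U {4,5,8,9}->{4,5}; W {2,3,6,7,9}->{2,3}; Z {2,3,7,8,9}->{7,8}
So after constraint 1: D(W) = {2,3}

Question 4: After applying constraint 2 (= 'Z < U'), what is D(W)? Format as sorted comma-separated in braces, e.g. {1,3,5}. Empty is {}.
Answer: {2,3}

Derivation:
Constraint 1 (U + W = Z) on D(U)={4,5,8,9} D(W)={2,3,6,7,9} D(Z)={2,3,7,8,9}: U {4,5,8,9}->{4,5}; W {2,3,6,7,9}->{2,3}; Z {2,3,7,8,9}->{7,8}
Constraint 2 (Z < U) on D(Z)={7,8} D(U)={4,5}: Z {7,8}->{}; U {4,5}->{}
So after constraint 2: D(W) = {2,3}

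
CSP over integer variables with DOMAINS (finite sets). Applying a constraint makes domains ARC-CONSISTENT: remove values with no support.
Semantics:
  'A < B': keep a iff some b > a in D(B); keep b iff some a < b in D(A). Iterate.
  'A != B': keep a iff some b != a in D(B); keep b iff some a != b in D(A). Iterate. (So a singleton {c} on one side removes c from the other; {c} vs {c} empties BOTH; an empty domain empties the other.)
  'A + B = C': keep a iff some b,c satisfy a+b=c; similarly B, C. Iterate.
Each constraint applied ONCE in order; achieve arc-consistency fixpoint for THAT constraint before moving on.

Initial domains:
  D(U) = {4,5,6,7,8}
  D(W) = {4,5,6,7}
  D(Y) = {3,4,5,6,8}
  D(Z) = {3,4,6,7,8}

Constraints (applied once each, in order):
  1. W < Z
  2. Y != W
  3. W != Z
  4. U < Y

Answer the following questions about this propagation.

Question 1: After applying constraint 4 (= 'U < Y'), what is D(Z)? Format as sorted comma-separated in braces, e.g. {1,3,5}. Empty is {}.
Constraint 1 (W < Z) on D(W)={4,5,6,7} D(Z)={3,4,6,7,8}: Z {3,4,6,7,8}->{6,7,8}
Constraint 2 (Y != W) on D(Y)={3,4,5,6,8} D(W)={4,5,6,7}: no change
Constraint 3 (W != Z) on D(W)={4,5,6,7} D(Z)={6,7,8}: no change
Constraint 4 (U < Y) on D(U)={4,5,6,7,8} D(Y)={3,4,5,6,8}: U {4,5,6,7,8}->{4,5,6,7}; Y {3,4,5,6,8}->{5,6,8}
So after constraint 4: D(Z) = {6,7,8}

Answer: {6,7,8}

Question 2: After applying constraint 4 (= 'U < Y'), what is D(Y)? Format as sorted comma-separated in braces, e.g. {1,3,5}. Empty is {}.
Constraint 1 (W < Z) on D(W)={4,5,6,7} D(Z)={3,4,6,7,8}: Z {3,4,6,7,8}->{6,7,8}
Constraint 2 (Y != W) on D(Y)={3,4,5,6,8} D(W)={4,5,6,7}: no change
Constraint 3 (W != Z) on D(W)={4,5,6,7} D(Z)={6,7,8}: no change
Constraint 4 (U < Y) on D(U)={4,5,6,7,8} D(Y)={3,4,5,6,8}: U {4,5,6,7,8}->{4,5,6,7}; Y {3,4,5,6,8}->{5,6,8}
So after constraint 4: D(Y) = {5,6,8}

Answer: {5,6,8}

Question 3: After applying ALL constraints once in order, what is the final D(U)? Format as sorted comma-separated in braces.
Answer: {4,5,6,7}

Derivation:
Constraint 1 (W < Z) on D(W)={4,5,6,7} D(Z)={3,4,6,7,8}: Z {3,4,6,7,8}->{6,7,8}
Constraint 2 (Y != W) on D(Y)={3,4,5,6,8} D(W)={4,5,6,7}: no change
Constraint 3 (W != Z) on D(W)={4,5,6,7} D(Z)={6,7,8}: no change
Constraint 4 (U < Y) on D(U)={4,5,6,7,8} D(Y)={3,4,5,6,8}: U {4,5,6,7,8}->{4,5,6,7}; Y {3,4,5,6,8}->{5,6,8}
So after all 4 constraints: D(U) = {4,5,6,7}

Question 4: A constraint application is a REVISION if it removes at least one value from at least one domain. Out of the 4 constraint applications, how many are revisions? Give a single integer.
Answer: 2

Derivation:
Constraint 1 (W < Z) on D(W)={4,5,6,7} D(Z)={3,4,6,7,8}: Z {3,4,6,7,8}->{6,7,8} => REVISION
Constraint 2 (Y != W) on D(Y)={3,4,5,6,8} D(W)={4,5,6,7}: no change => not a revision
Constraint 3 (W != Z) on D(W)={4,5,6,7} D(Z)={6,7,8}: no change => not a revision
Constraint 4 (U < Y) on D(U)={4,5,6,7,8} D(Y)={3,4,5,6,8}: U {4,5,6,7,8}->{4,5,6,7}; Y {3,4,5,6,8}->{5,6,8} => REVISION
Total revisions = 2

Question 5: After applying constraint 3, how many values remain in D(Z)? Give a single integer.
Constraint 1 (W < Z) on D(W)={4,5,6,7} D(Z)={3,4,6,7,8}: Z {3,4,6,7,8}->{6,7,8}
Constraint 2 (Y != W) on D(Y)={3,4,5,6,8} D(W)={4,5,6,7}: no change
Constraint 3 (W != Z) on D(W)={4,5,6,7} D(Z)={6,7,8}: no change
So after constraint 3: D(Z)={6,7,8}, size = 3

Answer: 3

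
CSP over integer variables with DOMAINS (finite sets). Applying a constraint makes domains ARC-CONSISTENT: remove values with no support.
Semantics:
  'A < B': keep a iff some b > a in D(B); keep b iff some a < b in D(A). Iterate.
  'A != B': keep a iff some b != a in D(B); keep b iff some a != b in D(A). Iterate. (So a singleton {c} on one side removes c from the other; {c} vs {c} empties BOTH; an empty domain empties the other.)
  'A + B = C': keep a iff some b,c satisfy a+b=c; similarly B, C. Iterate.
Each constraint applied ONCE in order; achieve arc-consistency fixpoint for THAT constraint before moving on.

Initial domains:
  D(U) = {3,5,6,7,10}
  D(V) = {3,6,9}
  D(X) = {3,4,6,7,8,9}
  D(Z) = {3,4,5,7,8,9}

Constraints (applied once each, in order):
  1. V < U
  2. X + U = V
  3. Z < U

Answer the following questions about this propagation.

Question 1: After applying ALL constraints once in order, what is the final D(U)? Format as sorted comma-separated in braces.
Answer: {5,6}

Derivation:
Constraint 1 (V < U) on D(V)={3,6,9} D(U)={3,5,6,7,10}: U {3,5,6,7,10}->{5,6,7,10}
Constraint 2 (X + U = V) on D(X)={3,4,6,7,8,9} D(U)={5,6,7,10} D(V)={3,6,9}: X {3,4,6,7,8,9}->{3,4}; U {5,6,7,10}->{5,6}; V {3,6,9}->{9}
Constraint 3 (Z < U) on D(Z)={3,4,5,7,8,9} D(U)={5,6}: Z {3,4,5,7,8,9}->{3,4,5}
So after all 3 constraints: D(U) = {5,6}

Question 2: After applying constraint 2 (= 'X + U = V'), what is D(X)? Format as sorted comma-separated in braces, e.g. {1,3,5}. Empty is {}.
Constraint 1 (V < U) on D(V)={3,6,9} D(U)={3,5,6,7,10}: U {3,5,6,7,10}->{5,6,7,10}
Constraint 2 (X + U = V) on D(X)={3,4,6,7,8,9} D(U)={5,6,7,10} D(V)={3,6,9}: X {3,4,6,7,8,9}->{3,4}; U {5,6,7,10}->{5,6}; V {3,6,9}->{9}
So after constraint 2: D(X) = {3,4}

Answer: {3,4}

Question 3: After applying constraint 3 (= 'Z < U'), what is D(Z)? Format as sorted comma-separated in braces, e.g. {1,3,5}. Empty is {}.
Answer: {3,4,5}

Derivation:
Constraint 1 (V < U) on D(V)={3,6,9} D(U)={3,5,6,7,10}: U {3,5,6,7,10}->{5,6,7,10}
Constraint 2 (X + U = V) on D(X)={3,4,6,7,8,9} D(U)={5,6,7,10} D(V)={3,6,9}: X {3,4,6,7,8,9}->{3,4}; U {5,6,7,10}->{5,6}; V {3,6,9}->{9}
Constraint 3 (Z < U) on D(Z)={3,4,5,7,8,9} D(U)={5,6}: Z {3,4,5,7,8,9}->{3,4,5}
So after constraint 3: D(Z) = {3,4,5}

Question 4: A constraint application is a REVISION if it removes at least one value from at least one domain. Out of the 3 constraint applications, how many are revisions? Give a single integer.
Constraint 1 (V < U) on D(V)={3,6,9} D(U)={3,5,6,7,10}: U {3,5,6,7,10}->{5,6,7,10} => REVISION
Constraint 2 (X + U = V) on D(X)={3,4,6,7,8,9} D(U)={5,6,7,10} D(V)={3,6,9}: X {3,4,6,7,8,9}->{3,4}; U {5,6,7,10}->{5,6}; V {3,6,9}->{9} => REVISION
Constraint 3 (Z < U) on D(Z)={3,4,5,7,8,9} D(U)={5,6}: Z {3,4,5,7,8,9}->{3,4,5} => REVISION
Total revisions = 3

Answer: 3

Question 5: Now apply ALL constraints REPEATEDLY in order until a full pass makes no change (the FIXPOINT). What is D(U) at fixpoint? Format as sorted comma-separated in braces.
Answer: {}

Derivation:
pass 0 (initial): D(U)={3,5,6,7,10}
pass 1: U {3,5,6,7,10}->{5,6}; V {3,6,9}->{9}; X {3,4,6,7,8,9}->{3,4}; Z {3,4,5,7,8,9}->{3,4,5}
pass 2: U {5,6}->{}; V {9}->{}; X {3,4}->{}; Z {3,4,5}->{}
pass 3: no change
Fixpoint after 3 passes: D(U) = {}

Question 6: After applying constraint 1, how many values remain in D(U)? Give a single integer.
Constraint 1 (V < U) on D(V)={3,6,9} D(U)={3,5,6,7,10}: U {3,5,6,7,10}->{5,6,7,10}
So after constraint 1: D(U)={5,6,7,10}, size = 4

Answer: 4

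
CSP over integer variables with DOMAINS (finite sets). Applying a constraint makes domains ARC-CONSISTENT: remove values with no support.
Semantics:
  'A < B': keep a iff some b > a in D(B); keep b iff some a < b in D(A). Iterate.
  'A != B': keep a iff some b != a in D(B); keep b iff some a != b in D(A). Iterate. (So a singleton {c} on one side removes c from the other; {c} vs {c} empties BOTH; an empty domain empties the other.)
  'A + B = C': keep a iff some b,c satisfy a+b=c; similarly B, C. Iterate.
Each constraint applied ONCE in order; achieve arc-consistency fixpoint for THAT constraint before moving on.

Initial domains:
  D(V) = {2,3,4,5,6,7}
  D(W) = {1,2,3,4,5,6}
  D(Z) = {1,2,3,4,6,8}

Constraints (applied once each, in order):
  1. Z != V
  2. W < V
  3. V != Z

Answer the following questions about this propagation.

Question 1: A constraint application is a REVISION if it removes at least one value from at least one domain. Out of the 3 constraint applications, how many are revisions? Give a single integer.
Answer: 0

Derivation:
Constraint 1 (Z != V) on D(Z)={1,2,3,4,6,8} D(V)={2,3,4,5,6,7}: no change => not a revision
Constraint 2 (W < V) on D(W)={1,2,3,4,5,6} D(V)={2,3,4,5,6,7}: no change => not a revision
Constraint 3 (V != Z) on D(V)={2,3,4,5,6,7} D(Z)={1,2,3,4,6,8}: no change => not a revision
Total revisions = 0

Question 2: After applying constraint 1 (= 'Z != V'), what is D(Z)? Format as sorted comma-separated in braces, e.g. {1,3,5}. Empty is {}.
Answer: {1,2,3,4,6,8}

Derivation:
Constraint 1 (Z != V) on D(Z)={1,2,3,4,6,8} D(V)={2,3,4,5,6,7}: no change
So after constraint 1: D(Z) = {1,2,3,4,6,8}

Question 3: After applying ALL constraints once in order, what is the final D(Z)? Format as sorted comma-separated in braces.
Constraint 1 (Z != V) on D(Z)={1,2,3,4,6,8} D(V)={2,3,4,5,6,7}: no change
Constraint 2 (W < V) on D(W)={1,2,3,4,5,6} D(V)={2,3,4,5,6,7}: no change
Constraint 3 (V != Z) on D(V)={2,3,4,5,6,7} D(Z)={1,2,3,4,6,8}: no change
So after all 3 constraints: D(Z) = {1,2,3,4,6,8}

Answer: {1,2,3,4,6,8}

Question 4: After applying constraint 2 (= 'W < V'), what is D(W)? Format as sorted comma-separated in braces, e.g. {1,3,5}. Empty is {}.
Constraint 1 (Z != V) on D(Z)={1,2,3,4,6,8} D(V)={2,3,4,5,6,7}: no change
Constraint 2 (W < V) on D(W)={1,2,3,4,5,6} D(V)={2,3,4,5,6,7}: no change
So after constraint 2: D(W) = {1,2,3,4,5,6}

Answer: {1,2,3,4,5,6}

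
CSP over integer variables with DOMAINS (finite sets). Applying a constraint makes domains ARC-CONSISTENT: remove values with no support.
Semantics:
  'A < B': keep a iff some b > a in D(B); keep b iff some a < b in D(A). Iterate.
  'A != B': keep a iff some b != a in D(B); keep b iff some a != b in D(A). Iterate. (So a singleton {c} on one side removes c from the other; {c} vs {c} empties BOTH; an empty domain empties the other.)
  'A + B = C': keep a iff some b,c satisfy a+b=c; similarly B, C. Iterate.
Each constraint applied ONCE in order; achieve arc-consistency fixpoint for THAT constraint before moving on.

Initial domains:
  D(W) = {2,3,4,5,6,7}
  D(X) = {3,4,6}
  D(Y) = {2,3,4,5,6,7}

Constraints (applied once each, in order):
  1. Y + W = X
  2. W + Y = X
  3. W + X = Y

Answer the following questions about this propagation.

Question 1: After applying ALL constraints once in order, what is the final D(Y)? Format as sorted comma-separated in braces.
Answer: {}

Derivation:
Constraint 1 (Y + W = X) on D(Y)={2,3,4,5,6,7} D(W)={2,3,4,5,6,7} D(X)={3,4,6}: Y {2,3,4,5,6,7}->{2,3,4}; W {2,3,4,5,6,7}->{2,3,4}; X {3,4,6}->{4,6}
Constraint 2 (W + Y = X) on D(W)={2,3,4} D(Y)={2,3,4} D(X)={4,6}: no change
Constraint 3 (W + X = Y) on D(W)={2,3,4} D(X)={4,6} D(Y)={2,3,4}: W {2,3,4}->{}; X {4,6}->{}; Y {2,3,4}->{}
So after all 3 constraints: D(Y) = {}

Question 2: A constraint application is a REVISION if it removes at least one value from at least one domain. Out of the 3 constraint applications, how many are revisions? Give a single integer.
Answer: 2

Derivation:
Constraint 1 (Y + W = X) on D(Y)={2,3,4,5,6,7} D(W)={2,3,4,5,6,7} D(X)={3,4,6}: Y {2,3,4,5,6,7}->{2,3,4}; W {2,3,4,5,6,7}->{2,3,4}; X {3,4,6}->{4,6} => REVISION
Constraint 2 (W + Y = X) on D(W)={2,3,4} D(Y)={2,3,4} D(X)={4,6}: no change => not a revision
Constraint 3 (W + X = Y) on D(W)={2,3,4} D(X)={4,6} D(Y)={2,3,4}: W {2,3,4}->{}; X {4,6}->{}; Y {2,3,4}->{} => REVISION
Total revisions = 2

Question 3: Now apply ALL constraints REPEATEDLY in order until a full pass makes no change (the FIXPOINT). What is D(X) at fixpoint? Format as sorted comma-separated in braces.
pass 0 (initial): D(X)={3,4,6}
pass 1: W {2,3,4,5,6,7}->{}; X {3,4,6}->{}; Y {2,3,4,5,6,7}->{}
pass 2: no change
Fixpoint after 2 passes: D(X) = {}

Answer: {}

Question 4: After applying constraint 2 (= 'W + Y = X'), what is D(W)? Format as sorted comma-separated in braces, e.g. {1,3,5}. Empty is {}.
Constraint 1 (Y + W = X) on D(Y)={2,3,4,5,6,7} D(W)={2,3,4,5,6,7} D(X)={3,4,6}: Y {2,3,4,5,6,7}->{2,3,4}; W {2,3,4,5,6,7}->{2,3,4}; X {3,4,6}->{4,6}
Constraint 2 (W + Y = X) on D(W)={2,3,4} D(Y)={2,3,4} D(X)={4,6}: no change
So after constraint 2: D(W) = {2,3,4}

Answer: {2,3,4}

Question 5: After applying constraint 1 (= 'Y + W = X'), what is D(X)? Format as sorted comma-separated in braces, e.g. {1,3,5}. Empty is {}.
Constraint 1 (Y + W = X) on D(Y)={2,3,4,5,6,7} D(W)={2,3,4,5,6,7} D(X)={3,4,6}: Y {2,3,4,5,6,7}->{2,3,4}; W {2,3,4,5,6,7}->{2,3,4}; X {3,4,6}->{4,6}
So after constraint 1: D(X) = {4,6}

Answer: {4,6}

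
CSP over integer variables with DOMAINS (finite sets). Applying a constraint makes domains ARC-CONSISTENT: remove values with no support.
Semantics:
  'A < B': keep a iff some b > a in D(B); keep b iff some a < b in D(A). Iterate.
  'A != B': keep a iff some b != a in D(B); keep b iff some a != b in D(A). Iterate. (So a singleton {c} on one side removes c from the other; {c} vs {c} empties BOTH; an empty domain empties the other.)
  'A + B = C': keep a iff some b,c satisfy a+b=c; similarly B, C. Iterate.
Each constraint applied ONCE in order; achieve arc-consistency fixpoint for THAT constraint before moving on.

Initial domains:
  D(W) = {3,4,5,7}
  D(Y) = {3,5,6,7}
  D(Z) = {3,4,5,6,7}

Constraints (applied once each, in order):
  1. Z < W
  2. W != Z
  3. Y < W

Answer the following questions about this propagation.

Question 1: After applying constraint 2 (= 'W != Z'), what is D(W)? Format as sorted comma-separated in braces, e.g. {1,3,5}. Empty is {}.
Constraint 1 (Z < W) on D(Z)={3,4,5,6,7} D(W)={3,4,5,7}: Z {3,4,5,6,7}->{3,4,5,6}; W {3,4,5,7}->{4,5,7}
Constraint 2 (W != Z) on D(W)={4,5,7} D(Z)={3,4,5,6}: no change
So after constraint 2: D(W) = {4,5,7}

Answer: {4,5,7}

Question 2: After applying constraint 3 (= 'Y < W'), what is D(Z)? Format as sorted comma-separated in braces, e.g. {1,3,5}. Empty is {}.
Answer: {3,4,5,6}

Derivation:
Constraint 1 (Z < W) on D(Z)={3,4,5,6,7} D(W)={3,4,5,7}: Z {3,4,5,6,7}->{3,4,5,6}; W {3,4,5,7}->{4,5,7}
Constraint 2 (W != Z) on D(W)={4,5,7} D(Z)={3,4,5,6}: no change
Constraint 3 (Y < W) on D(Y)={3,5,6,7} D(W)={4,5,7}: Y {3,5,6,7}->{3,5,6}
So after constraint 3: D(Z) = {3,4,5,6}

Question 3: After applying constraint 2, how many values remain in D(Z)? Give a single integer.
Answer: 4

Derivation:
Constraint 1 (Z < W) on D(Z)={3,4,5,6,7} D(W)={3,4,5,7}: Z {3,4,5,6,7}->{3,4,5,6}; W {3,4,5,7}->{4,5,7}
Constraint 2 (W != Z) on D(W)={4,5,7} D(Z)={3,4,5,6}: no change
So after constraint 2: D(Z)={3,4,5,6}, size = 4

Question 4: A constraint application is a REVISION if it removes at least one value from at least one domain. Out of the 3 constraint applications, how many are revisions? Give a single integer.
Answer: 2

Derivation:
Constraint 1 (Z < W) on D(Z)={3,4,5,6,7} D(W)={3,4,5,7}: Z {3,4,5,6,7}->{3,4,5,6}; W {3,4,5,7}->{4,5,7} => REVISION
Constraint 2 (W != Z) on D(W)={4,5,7} D(Z)={3,4,5,6}: no change => not a revision
Constraint 3 (Y < W) on D(Y)={3,5,6,7} D(W)={4,5,7}: Y {3,5,6,7}->{3,5,6} => REVISION
Total revisions = 2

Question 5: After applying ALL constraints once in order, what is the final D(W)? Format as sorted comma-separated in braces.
Answer: {4,5,7}

Derivation:
Constraint 1 (Z < W) on D(Z)={3,4,5,6,7} D(W)={3,4,5,7}: Z {3,4,5,6,7}->{3,4,5,6}; W {3,4,5,7}->{4,5,7}
Constraint 2 (W != Z) on D(W)={4,5,7} D(Z)={3,4,5,6}: no change
Constraint 3 (Y < W) on D(Y)={3,5,6,7} D(W)={4,5,7}: Y {3,5,6,7}->{3,5,6}
So after all 3 constraints: D(W) = {4,5,7}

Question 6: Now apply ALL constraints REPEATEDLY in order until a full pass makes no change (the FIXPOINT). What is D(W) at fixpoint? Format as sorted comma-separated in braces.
pass 0 (initial): D(W)={3,4,5,7}
pass 1: W {3,4,5,7}->{4,5,7}; Y {3,5,6,7}->{3,5,6}; Z {3,4,5,6,7}->{3,4,5,6}
pass 2: no change
Fixpoint after 2 passes: D(W) = {4,5,7}

Answer: {4,5,7}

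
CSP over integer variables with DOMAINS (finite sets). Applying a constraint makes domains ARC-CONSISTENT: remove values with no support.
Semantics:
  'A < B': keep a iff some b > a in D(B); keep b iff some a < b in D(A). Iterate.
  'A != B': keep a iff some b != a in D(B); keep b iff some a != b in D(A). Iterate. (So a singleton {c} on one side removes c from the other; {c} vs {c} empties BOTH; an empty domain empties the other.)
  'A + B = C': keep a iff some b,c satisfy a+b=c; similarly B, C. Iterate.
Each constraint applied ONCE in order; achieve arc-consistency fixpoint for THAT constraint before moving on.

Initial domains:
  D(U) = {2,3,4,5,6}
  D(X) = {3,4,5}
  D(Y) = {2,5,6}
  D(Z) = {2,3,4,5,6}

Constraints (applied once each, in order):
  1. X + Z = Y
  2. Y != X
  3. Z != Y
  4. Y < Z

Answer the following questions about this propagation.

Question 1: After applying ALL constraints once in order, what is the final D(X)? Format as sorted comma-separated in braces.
Constraint 1 (X + Z = Y) on D(X)={3,4,5} D(Z)={2,3,4,5,6} D(Y)={2,5,6}: X {3,4,5}->{3,4}; Z {2,3,4,5,6}->{2,3}; Y {2,5,6}->{5,6}
Constraint 2 (Y != X) on D(Y)={5,6} D(X)={3,4}: no change
Constraint 3 (Z != Y) on D(Z)={2,3} D(Y)={5,6}: no change
Constraint 4 (Y < Z) on D(Y)={5,6} D(Z)={2,3}: Y {5,6}->{}; Z {2,3}->{}
So after all 4 constraints: D(X) = {3,4}

Answer: {3,4}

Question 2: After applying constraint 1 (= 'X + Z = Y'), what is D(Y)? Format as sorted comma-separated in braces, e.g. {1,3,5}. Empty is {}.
Answer: {5,6}

Derivation:
Constraint 1 (X + Z = Y) on D(X)={3,4,5} D(Z)={2,3,4,5,6} D(Y)={2,5,6}: X {3,4,5}->{3,4}; Z {2,3,4,5,6}->{2,3}; Y {2,5,6}->{5,6}
So after constraint 1: D(Y) = {5,6}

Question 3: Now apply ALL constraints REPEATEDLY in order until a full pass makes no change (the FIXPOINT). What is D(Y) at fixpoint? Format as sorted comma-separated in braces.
Answer: {}

Derivation:
pass 0 (initial): D(Y)={2,5,6}
pass 1: X {3,4,5}->{3,4}; Y {2,5,6}->{}; Z {2,3,4,5,6}->{}
pass 2: X {3,4}->{}
pass 3: no change
Fixpoint after 3 passes: D(Y) = {}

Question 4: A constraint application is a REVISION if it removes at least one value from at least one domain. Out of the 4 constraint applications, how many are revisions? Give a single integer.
Answer: 2

Derivation:
Constraint 1 (X + Z = Y) on D(X)={3,4,5} D(Z)={2,3,4,5,6} D(Y)={2,5,6}: X {3,4,5}->{3,4}; Z {2,3,4,5,6}->{2,3}; Y {2,5,6}->{5,6} => REVISION
Constraint 2 (Y != X) on D(Y)={5,6} D(X)={3,4}: no change => not a revision
Constraint 3 (Z != Y) on D(Z)={2,3} D(Y)={5,6}: no change => not a revision
Constraint 4 (Y < Z) on D(Y)={5,6} D(Z)={2,3}: Y {5,6}->{}; Z {2,3}->{} => REVISION
Total revisions = 2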